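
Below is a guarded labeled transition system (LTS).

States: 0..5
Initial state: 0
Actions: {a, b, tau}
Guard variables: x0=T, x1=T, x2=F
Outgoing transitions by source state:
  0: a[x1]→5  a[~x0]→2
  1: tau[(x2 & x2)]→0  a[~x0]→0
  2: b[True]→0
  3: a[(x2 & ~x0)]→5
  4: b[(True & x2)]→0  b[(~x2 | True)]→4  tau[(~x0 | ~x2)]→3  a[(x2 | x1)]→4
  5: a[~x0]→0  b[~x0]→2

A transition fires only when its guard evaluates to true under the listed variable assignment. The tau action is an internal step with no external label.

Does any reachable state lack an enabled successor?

Reachable = {0,5}
  0: a→5  [deg 1]
  5: ∅  [deadlock]
trace reaching 5: a

Answer: DEADLOCK at state 5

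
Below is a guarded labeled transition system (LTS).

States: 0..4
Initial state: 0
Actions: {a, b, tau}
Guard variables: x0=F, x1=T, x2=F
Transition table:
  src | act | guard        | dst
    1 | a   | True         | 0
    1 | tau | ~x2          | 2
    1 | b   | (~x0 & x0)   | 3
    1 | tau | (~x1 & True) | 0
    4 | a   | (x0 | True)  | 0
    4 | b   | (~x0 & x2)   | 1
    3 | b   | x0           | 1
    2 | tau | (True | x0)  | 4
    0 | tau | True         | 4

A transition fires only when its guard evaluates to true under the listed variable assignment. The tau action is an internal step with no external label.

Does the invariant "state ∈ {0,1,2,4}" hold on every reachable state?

Answer: INVARIANT HOLDS

Trace:
Safe = {0,1,2,4}
Reach set: {0,4}
  0: safe
  4: safe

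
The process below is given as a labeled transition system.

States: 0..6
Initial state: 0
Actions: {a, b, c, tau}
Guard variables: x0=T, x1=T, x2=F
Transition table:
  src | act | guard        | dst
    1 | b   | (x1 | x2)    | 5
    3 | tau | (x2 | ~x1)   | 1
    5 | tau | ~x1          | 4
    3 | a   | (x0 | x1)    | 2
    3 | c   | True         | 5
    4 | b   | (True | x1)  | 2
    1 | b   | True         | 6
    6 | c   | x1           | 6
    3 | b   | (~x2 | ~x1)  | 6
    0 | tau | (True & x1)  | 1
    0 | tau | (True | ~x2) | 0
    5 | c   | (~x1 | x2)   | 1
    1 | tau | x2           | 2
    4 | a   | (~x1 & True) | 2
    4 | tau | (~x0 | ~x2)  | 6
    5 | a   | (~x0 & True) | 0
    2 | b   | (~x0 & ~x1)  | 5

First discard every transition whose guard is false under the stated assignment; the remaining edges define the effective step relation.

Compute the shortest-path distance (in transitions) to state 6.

BFS to 6:
  Layer 0: {0}
  Layer 1: {1}
  Layer 2: {5,6}
first hit 6 at d=2 via tau·b

Answer: 2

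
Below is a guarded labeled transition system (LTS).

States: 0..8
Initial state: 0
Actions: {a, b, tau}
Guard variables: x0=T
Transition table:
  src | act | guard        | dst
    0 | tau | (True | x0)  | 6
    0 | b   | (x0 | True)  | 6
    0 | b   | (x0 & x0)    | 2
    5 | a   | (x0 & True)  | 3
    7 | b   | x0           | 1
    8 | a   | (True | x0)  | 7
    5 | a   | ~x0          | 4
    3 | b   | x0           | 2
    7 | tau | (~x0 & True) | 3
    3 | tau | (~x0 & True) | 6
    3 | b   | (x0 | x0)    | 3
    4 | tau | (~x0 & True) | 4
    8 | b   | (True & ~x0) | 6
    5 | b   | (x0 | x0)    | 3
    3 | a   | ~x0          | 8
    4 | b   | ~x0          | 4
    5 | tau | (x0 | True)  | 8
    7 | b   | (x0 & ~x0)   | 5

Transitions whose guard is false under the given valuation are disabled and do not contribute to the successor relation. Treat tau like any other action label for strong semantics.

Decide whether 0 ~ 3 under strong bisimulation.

Answer: NOT BISIMILAR

Trace:
Bisimulation quotient by refinement:
  round 0: {{0,1,2,3,4,5,6,7,8}}
  round 1: {{0},{1,2,4,6},{3,7},{5},{8}}
  round 2: {{0},{1,2,4,6},{3},{5},{7},{8}}
stable after 3 split(s): 6 block(s)
[0]={0}  [3]={3}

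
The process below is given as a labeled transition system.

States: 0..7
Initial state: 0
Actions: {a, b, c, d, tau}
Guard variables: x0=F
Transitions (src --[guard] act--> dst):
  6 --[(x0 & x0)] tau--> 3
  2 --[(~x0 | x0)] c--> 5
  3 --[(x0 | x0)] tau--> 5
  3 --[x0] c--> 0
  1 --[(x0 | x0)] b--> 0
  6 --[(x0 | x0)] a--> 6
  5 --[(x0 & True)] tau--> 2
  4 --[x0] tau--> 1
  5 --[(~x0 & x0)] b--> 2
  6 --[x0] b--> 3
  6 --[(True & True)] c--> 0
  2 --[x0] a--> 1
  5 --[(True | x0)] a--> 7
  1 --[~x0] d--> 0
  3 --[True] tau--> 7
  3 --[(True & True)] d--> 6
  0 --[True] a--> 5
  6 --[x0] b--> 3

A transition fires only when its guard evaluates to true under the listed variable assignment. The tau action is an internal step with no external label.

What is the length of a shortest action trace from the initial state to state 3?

Answer: UNREACHABLE

Analysis:
Layered search for 3:
  depth 0: {0}
  depth 1: {5}
  depth 2: {7}
3 never appears.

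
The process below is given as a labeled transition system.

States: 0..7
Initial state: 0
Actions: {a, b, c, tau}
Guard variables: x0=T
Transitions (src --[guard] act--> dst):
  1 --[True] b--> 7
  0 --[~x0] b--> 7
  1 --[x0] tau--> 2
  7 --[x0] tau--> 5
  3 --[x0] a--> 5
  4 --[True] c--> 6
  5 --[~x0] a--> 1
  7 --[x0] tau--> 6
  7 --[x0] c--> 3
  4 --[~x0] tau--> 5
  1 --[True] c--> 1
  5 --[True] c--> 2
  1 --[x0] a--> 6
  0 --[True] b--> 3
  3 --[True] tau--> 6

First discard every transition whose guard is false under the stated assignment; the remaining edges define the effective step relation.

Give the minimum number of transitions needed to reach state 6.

Layered search for 6:
  Layer 0: {0}
  Layer 1: {3}
  Layer 2: {5,6}
6 enters at depth 2; path b·tau

Answer: 2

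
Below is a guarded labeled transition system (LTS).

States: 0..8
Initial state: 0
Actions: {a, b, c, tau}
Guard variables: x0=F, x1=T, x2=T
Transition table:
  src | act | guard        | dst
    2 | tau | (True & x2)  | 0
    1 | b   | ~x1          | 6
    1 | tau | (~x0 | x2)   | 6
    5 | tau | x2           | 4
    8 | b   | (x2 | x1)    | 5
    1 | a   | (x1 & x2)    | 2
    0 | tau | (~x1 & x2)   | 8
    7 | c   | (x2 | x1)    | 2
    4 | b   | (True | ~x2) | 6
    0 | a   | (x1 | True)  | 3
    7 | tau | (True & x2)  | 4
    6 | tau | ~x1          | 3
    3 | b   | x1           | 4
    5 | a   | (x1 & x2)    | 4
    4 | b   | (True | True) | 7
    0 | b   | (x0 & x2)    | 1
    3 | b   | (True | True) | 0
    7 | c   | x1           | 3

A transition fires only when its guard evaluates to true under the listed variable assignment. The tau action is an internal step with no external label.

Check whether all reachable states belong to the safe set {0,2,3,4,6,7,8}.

Answer: INVARIANT HOLDS

Analysis:
Allowed set {0,2,3,4,6,7,8}
Reachable = {0,2,3,4,6,7}
  0: ok
  2: ok
  3: ok
  4: ok
  6: ok
  7: ok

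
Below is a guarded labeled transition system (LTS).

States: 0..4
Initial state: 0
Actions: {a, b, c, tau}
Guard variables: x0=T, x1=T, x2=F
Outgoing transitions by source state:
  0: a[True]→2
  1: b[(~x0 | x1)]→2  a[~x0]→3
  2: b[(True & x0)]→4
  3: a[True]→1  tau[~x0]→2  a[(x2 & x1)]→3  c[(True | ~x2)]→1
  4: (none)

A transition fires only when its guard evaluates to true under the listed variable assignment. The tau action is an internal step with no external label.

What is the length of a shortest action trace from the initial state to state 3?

Answer: UNREACHABLE

Working:
BFS to 3:
  depth 0: {0}
  depth 1: {2}
  depth 2: {4}
3 never appears.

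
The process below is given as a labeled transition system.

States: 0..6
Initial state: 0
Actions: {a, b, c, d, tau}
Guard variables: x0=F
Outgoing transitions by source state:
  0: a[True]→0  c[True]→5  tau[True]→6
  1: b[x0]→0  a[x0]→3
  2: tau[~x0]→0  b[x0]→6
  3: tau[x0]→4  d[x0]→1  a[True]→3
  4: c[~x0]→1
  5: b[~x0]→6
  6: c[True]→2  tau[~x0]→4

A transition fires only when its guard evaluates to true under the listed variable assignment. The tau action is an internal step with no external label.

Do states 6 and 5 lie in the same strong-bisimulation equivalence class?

Compute ~ classes (split until stable):
  round 0: {{0,1,2,3,4,5,6}}
  round 1: {{0},{1},{2},{3},{4},{5},{6}}
stable after 2 split(s): 7 block(s)
class of 6: {6}; class of 5: {5}

Answer: NOT BISIMILAR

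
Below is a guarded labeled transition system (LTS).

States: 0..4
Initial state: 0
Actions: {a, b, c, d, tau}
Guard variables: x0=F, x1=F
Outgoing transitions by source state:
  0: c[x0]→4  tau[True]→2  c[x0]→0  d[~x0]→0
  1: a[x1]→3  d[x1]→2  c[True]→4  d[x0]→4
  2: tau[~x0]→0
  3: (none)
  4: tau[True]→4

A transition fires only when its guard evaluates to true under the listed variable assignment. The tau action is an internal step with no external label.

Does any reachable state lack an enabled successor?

Reachable = {0,2}
  0: d→0  tau→2  [deg 2]
  2: tau→0  [deg 1]

Answer: DEADLOCK-FREE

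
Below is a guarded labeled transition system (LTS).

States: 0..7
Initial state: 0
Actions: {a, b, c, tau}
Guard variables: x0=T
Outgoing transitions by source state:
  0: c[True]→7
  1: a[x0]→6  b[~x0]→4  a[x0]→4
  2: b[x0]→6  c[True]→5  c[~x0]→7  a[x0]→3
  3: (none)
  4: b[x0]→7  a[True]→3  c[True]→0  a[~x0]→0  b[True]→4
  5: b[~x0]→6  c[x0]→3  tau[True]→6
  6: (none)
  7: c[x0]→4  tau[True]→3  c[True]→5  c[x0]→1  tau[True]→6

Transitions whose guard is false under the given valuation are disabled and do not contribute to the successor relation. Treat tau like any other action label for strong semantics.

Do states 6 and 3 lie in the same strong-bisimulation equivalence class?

Bisimulation quotient by refinement:
  round 0: {{0,1,2,3,4,5,6,7}}
  round 1: {{0},{1},{2,4},{3,6},{5,7}}
  round 2: {{0},{1},{2},{3,6},{4},{5},{7}}
stable after 3 split(s): 7 block(s)
class of 6: {3,6}; class of 3: {3,6}

Answer: BISIMILAR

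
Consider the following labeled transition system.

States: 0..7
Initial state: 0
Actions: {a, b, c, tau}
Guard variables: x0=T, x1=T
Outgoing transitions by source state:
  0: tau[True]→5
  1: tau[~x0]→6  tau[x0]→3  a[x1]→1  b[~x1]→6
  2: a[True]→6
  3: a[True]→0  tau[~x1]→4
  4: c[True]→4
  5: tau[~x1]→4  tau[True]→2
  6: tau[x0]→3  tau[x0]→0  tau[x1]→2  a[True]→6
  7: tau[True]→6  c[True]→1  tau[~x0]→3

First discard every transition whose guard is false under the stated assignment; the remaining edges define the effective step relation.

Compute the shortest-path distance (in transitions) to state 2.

Breadth-first toward 2:
  Layer 0: {0}
  Layer 1: {5}
  Layer 2: {2}
2 enters at depth 2; path tau·tau

Answer: 2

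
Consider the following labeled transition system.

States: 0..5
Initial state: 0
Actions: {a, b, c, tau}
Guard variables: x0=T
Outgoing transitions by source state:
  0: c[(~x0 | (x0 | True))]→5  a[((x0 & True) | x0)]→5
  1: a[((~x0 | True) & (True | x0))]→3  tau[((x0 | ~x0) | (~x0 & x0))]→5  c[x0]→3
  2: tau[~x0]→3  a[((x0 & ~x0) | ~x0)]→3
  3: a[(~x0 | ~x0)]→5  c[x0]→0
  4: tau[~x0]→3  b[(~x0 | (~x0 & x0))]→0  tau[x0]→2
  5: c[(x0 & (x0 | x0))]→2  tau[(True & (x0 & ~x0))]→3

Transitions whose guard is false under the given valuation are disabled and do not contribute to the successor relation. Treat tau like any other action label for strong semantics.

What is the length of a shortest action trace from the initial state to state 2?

BFS to 2:
  depth 0: {0}
  depth 1: {5}
  depth 2: {2}
depth(2)=2, e.g. a·c

Answer: 2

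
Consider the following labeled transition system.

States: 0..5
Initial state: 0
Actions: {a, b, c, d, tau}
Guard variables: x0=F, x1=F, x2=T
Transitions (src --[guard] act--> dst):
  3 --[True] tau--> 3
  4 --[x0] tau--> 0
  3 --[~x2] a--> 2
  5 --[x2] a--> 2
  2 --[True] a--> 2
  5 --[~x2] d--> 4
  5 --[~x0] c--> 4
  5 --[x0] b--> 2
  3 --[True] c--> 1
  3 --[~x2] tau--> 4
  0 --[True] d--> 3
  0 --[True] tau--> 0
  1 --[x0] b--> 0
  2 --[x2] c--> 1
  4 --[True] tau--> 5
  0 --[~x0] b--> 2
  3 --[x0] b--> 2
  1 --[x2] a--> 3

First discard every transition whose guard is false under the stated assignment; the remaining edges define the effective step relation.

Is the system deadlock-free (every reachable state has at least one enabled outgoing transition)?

Answer: DEADLOCK-FREE

Analysis:
Reachable = {0,1,2,3}
  0: b→2  d→3  tau→0  [3 out]
  1: a→3  [1 out]
  2: a→2  c→1  [2 out]
  3: c→1  tau→3  [2 out]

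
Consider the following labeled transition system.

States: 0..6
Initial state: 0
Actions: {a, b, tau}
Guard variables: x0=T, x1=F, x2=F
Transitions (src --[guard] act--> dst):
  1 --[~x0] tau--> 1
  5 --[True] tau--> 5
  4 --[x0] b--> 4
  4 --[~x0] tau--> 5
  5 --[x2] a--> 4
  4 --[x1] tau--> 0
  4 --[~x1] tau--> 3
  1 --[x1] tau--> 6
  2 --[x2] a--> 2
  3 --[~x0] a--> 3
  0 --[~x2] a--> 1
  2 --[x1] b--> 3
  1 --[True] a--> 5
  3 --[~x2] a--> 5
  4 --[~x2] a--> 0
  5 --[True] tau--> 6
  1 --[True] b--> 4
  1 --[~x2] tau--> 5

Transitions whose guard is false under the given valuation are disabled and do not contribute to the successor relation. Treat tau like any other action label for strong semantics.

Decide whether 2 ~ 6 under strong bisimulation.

Compute ~ classes (split until stable):
  round 0: {{0,1,2,3,4,5,6}}
  round 1: {{0,3},{1,4},{2,6},{5}}
  round 2: {{0},{1},{2,6},{3},{4},{5}}
stable after 3 split(s): 6 block(s)
[2]={2,6}  [6]={2,6}

Answer: BISIMILAR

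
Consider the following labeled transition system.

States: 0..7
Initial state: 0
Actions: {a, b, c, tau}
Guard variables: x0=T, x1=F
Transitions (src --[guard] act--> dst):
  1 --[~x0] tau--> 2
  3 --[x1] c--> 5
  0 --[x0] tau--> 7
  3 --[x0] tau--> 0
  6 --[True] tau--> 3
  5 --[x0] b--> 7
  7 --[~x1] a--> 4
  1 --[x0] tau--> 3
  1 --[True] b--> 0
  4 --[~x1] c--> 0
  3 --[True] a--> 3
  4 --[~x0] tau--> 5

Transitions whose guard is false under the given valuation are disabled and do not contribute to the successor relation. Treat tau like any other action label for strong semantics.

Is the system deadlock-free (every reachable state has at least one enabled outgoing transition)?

Answer: DEADLOCK-FREE

Trace:
R = {0,4,7}
  0: tau→7  [1 out]
  4: c→0  [1 out]
  7: a→4  [1 out]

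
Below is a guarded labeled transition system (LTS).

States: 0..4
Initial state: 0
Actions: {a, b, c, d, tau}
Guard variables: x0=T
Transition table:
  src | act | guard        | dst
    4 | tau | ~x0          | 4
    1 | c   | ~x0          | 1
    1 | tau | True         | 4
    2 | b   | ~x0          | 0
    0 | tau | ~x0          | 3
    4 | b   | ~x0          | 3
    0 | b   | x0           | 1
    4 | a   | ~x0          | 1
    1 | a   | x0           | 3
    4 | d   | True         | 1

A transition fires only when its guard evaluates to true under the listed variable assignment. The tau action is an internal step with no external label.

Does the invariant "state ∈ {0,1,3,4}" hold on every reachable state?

Inv-set: {0,1,3,4}
Reach set: {0,1,3,4}
  0: ok
  1: ok
  3: ok
  4: ok

Answer: INVARIANT HOLDS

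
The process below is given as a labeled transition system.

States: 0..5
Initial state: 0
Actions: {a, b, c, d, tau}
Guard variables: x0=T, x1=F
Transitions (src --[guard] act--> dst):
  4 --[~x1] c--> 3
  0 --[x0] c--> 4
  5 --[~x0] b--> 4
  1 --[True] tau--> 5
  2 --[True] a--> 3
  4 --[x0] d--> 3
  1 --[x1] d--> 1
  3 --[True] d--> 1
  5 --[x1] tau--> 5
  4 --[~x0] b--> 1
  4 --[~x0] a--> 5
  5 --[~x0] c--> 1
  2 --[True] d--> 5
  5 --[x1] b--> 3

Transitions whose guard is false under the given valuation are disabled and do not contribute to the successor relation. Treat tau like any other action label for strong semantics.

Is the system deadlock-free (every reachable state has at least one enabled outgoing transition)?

Reach set: {0,1,3,4,5}
  0: c→4  [1 out]
  1: tau→5  [1 out]
  3: d→1  [1 out]
  4: c→3  d→3  [2 out]
  5: ∅  [STUCK]
trace reaching 5: c·c·d·tau

Answer: DEADLOCK at state 5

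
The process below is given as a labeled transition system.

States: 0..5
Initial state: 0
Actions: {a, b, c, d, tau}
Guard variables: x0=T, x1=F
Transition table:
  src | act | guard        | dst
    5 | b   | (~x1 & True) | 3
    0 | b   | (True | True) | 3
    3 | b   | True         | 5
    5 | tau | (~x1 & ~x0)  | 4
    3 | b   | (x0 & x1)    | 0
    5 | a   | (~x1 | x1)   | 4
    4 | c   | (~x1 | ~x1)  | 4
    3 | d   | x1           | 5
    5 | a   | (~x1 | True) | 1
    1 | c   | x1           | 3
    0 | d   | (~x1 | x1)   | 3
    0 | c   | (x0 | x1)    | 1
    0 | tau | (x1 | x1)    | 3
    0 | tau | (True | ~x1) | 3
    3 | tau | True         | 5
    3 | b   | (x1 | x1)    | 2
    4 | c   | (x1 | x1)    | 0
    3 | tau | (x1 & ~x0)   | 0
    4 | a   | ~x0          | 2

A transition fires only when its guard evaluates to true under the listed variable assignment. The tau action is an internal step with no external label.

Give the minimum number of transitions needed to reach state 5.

Answer: 2

Analysis:
Breadth-first toward 5:
  L0 = {0}
  L1 = {1,3}
  L2 = {5}
5 enters at depth 2; path b·b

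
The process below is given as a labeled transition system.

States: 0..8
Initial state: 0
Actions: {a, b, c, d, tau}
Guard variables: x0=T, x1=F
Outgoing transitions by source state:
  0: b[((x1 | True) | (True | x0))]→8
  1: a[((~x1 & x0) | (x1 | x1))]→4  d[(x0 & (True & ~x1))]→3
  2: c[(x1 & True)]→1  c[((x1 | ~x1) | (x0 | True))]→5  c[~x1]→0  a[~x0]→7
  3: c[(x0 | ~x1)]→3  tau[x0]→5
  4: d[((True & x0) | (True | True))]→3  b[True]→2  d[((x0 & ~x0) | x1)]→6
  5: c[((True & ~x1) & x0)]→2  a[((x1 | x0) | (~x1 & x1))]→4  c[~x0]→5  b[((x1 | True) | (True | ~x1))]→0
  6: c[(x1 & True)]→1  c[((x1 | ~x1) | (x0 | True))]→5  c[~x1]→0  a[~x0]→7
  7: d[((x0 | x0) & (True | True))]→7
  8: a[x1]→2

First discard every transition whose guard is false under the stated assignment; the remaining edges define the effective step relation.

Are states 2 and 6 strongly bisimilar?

Answer: BISIMILAR

Working:
Refine partition for ~:
  round 0: {{0,1,2,3,4,5,6,7,8}}
  round 1: {{0},{1},{2,6},{3},{4},{5},{7},{8}}
Fixed point at round 2; 8 class(es).
class of 2: {2,6}; class of 6: {2,6}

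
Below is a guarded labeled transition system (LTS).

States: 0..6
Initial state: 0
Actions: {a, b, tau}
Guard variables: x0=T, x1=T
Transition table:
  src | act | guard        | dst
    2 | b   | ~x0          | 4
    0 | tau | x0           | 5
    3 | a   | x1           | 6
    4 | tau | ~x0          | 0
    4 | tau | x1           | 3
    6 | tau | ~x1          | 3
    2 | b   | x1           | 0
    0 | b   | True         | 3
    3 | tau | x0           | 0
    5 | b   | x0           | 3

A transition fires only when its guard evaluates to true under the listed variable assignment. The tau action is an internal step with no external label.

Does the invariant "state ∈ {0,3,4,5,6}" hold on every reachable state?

Answer: INVARIANT HOLDS

Working:
Safe = {0,3,4,5,6}
R = {0,3,5,6}
  0: ✓
  3: ✓
  5: ✓
  6: ✓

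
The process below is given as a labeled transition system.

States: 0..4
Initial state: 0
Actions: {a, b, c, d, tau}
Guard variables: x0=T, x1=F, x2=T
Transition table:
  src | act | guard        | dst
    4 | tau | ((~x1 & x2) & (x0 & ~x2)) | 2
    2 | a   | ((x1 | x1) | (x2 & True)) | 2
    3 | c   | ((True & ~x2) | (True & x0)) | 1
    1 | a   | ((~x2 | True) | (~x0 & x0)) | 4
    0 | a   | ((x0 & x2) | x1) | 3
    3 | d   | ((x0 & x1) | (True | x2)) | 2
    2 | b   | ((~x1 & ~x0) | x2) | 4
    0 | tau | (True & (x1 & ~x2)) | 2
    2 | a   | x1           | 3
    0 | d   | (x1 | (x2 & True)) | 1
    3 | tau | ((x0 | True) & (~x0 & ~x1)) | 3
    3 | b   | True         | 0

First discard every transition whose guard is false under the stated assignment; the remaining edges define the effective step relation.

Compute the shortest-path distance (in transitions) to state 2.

Breadth-first toward 2:
  Layer 0: {0}
  Layer 1: {1,3}
  Layer 2: {2,4}
first hit 2 at d=2 via a·d

Answer: 2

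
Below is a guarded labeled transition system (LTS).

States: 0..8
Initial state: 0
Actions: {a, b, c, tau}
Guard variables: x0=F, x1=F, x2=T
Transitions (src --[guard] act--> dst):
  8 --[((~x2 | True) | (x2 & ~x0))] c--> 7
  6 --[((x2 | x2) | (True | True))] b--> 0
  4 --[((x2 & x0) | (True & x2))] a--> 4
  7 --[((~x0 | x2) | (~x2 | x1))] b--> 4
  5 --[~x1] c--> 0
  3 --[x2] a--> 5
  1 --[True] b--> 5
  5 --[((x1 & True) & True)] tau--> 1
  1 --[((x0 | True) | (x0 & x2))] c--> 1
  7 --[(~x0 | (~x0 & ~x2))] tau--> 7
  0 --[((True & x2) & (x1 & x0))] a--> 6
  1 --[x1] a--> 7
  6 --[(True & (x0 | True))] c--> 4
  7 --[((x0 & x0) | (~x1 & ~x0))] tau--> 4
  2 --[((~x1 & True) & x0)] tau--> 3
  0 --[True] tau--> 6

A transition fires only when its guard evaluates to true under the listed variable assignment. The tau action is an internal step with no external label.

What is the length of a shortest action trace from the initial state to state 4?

Answer: 2

Analysis:
BFS to 4:
  L0 = {0}
  L1 = {6}
  L2 = {4}
depth(4)=2, e.g. tau·c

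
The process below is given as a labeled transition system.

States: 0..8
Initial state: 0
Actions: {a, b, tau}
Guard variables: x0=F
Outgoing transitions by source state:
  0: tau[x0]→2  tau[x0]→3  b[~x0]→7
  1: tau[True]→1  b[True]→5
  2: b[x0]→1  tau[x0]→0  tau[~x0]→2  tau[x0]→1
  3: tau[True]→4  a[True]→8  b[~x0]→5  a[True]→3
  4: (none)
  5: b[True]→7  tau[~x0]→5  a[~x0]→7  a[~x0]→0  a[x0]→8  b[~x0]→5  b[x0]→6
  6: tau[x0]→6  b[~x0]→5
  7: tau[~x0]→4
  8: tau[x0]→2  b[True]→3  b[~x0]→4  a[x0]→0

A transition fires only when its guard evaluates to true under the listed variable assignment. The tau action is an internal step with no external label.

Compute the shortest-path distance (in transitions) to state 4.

Breadth-first toward 4:
  depth 0: {0}
  depth 1: {7}
  depth 2: {4}
depth(4)=2, e.g. b·tau

Answer: 2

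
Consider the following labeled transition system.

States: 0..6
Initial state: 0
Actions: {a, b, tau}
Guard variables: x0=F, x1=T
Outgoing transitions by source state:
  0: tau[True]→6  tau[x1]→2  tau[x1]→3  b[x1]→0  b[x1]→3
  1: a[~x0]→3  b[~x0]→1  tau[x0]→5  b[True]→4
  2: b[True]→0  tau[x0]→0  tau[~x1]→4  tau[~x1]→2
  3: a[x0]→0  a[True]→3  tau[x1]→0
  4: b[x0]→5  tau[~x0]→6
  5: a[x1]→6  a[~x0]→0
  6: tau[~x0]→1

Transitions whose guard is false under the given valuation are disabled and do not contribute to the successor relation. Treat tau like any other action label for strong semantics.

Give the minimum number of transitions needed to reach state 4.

Layered search for 4:
  L0 = {0}
  L1 = {2,3,6}
  L2 = {1}
  L3 = {4}
4 enters at depth 3; path tau·tau·b

Answer: 3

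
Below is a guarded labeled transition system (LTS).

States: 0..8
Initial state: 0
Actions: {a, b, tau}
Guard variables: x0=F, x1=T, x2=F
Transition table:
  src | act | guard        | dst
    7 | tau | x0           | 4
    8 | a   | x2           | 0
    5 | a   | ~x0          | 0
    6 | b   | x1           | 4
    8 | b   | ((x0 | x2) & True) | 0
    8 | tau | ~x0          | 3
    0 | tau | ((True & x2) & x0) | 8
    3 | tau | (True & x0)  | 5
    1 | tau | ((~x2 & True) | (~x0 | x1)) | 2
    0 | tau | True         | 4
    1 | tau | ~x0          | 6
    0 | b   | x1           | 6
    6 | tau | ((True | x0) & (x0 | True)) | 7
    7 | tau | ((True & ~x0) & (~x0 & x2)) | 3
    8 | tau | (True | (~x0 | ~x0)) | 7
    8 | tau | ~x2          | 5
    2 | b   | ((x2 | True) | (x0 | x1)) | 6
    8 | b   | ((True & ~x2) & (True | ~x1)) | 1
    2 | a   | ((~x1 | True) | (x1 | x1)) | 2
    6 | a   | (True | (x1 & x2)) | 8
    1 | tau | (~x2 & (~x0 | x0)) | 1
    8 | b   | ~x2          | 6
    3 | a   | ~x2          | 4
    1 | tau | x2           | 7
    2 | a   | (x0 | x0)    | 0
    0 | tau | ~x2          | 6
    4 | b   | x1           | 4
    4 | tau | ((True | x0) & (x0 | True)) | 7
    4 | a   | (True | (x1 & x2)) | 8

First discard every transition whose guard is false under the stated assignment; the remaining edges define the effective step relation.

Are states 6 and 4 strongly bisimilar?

Refine partition for ~:
  P[0] = {{0,1,2,3,4,5,6,7,8}}
  P[1] = {{0,8},{1},{2},{3,5},{4,6},{7}}
  P[2] = {{0},{1},{2},{3},{4,6},{5},{7},{8}}
8 equivalence class(es) (converged in 3)
6∈{4,6}, 4∈{4,6}

Answer: BISIMILAR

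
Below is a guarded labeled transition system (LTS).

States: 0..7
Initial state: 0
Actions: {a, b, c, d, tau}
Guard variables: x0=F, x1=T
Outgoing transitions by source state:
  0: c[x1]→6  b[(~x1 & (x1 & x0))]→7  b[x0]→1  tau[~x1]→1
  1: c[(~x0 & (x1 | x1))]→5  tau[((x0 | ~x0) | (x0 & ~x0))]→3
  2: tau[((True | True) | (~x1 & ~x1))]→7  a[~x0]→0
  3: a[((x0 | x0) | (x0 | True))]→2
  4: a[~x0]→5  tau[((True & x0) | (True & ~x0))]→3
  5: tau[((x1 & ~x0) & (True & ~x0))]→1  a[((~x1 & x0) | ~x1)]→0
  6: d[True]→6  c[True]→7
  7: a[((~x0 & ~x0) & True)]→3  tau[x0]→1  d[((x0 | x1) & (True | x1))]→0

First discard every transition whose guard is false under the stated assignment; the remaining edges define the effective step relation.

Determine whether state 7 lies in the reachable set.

13 transition(s) survive guard evaluation.
L0 = {0}
L1 = {6}  now seen {0,6}
L2 = {7}  now seen {0,6,7}
L3 = {3}  now seen {0,3,6,7}
L4 = {2}  now seen {0,2,3,6,7}
Reachable = {0,2,3,6,7}
trace reaching 7: c·c

Answer: REACHABLE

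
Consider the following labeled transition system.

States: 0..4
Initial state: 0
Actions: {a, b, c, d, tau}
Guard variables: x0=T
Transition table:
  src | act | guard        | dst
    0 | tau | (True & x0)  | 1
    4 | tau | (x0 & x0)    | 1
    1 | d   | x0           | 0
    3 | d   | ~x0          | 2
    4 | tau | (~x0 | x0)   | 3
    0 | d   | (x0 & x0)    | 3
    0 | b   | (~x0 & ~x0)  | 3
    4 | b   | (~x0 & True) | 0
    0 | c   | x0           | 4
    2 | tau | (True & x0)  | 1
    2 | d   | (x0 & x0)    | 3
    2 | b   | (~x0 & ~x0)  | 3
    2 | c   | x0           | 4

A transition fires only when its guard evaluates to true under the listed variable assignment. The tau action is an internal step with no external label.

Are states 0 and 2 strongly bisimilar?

Bisimulation quotient by refinement:
  round 0: {{0,1,2,3,4}}
  round 1: {{0,2},{1},{3},{4}}
stable after 2 split(s): 4 block(s)
0∈{0,2}, 2∈{0,2}

Answer: BISIMILAR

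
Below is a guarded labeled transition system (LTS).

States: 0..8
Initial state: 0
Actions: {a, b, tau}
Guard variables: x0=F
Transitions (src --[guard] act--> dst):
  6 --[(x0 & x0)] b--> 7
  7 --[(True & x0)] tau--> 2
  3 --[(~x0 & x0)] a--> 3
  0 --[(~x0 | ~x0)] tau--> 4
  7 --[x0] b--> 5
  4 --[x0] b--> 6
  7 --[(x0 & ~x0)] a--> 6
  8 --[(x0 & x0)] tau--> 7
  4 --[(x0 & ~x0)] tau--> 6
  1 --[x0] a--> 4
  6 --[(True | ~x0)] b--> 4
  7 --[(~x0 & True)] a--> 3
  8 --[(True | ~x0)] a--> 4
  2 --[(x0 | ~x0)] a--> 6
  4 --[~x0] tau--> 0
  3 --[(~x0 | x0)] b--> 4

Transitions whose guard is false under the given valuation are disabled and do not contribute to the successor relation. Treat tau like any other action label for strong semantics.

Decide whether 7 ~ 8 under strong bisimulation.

Answer: NOT BISIMILAR

Trace:
Bisimulation quotient by refinement:
  P[0] = {{0,1,2,3,4,5,6,7,8}}
  P[1] = {{0,4},{1,5},{2,7,8},{3,6}}
  P[2] = {{0,4},{1,5},{2,7},{3,6},{8}}
5 equivalence class(es) (converged in 3)
7∈{2,7}, 8∈{8}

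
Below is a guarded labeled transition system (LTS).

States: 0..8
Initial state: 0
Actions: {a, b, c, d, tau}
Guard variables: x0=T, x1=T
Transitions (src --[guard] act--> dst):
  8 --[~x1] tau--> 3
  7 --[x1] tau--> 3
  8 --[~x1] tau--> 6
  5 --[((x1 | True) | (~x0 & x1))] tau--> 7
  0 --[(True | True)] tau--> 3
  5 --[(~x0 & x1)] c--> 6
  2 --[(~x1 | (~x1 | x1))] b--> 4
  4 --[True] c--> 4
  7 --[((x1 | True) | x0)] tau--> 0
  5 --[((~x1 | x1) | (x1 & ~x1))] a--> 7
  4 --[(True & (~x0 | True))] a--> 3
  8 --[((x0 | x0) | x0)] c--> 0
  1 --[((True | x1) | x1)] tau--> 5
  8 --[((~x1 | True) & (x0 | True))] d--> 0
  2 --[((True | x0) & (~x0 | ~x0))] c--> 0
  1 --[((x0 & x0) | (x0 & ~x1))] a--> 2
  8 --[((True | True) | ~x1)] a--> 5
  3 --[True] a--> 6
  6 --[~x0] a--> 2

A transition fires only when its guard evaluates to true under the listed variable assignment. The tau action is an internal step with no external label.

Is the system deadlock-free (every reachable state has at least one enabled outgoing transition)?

R = {0,3,6}
  0: tau→3  [1 out]
  3: a→6  [1 out]
  6: ∅  [STUCK]
trace reaching 6: tau·a

Answer: DEADLOCK at state 6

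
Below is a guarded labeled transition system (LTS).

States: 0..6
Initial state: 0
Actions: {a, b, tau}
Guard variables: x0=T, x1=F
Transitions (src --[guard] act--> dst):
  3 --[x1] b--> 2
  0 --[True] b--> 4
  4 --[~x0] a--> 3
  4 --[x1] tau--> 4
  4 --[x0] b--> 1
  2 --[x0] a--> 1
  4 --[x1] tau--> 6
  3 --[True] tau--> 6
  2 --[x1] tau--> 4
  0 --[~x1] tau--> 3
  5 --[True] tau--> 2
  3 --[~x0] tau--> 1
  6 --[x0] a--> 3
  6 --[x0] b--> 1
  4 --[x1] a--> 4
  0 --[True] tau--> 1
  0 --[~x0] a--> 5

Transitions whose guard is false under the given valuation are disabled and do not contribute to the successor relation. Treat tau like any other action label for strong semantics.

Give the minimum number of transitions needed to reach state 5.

BFS to 5:
  depth 0: {0}
  depth 1: {1,3,4}
  depth 2: {6}
5 never appears.

Answer: UNREACHABLE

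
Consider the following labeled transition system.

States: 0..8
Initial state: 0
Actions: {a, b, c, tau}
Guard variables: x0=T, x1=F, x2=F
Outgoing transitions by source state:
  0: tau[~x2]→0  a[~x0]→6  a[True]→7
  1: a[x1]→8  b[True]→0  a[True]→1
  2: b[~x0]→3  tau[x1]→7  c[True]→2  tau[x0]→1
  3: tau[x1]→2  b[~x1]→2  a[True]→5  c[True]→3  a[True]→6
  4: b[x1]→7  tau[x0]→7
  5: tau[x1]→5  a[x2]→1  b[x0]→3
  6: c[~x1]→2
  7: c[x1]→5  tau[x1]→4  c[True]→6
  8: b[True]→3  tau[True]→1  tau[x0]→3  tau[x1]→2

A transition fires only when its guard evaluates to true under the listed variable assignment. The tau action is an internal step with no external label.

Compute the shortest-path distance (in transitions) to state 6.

Answer: 2

Working:
BFS to 6:
  depth 0: {0}
  depth 1: {7}
  depth 2: {6}
6 enters at depth 2; path a·c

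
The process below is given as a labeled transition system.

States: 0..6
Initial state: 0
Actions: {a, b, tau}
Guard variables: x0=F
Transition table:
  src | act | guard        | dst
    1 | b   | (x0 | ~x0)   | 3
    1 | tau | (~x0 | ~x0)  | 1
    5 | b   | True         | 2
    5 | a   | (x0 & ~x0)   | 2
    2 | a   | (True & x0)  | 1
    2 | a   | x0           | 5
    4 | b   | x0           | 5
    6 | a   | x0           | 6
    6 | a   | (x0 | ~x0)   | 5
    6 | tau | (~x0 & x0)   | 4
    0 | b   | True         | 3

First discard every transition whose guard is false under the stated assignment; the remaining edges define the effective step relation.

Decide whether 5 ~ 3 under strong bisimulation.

Bisimulation quotient by refinement:
  π0 = {{0,1,2,3,4,5,6}}
  π1 = {{0,5},{1},{2,3,4},{6}}
Fixed point at round 2; 4 class(es).
class of 5: {0,5}; class of 3: {2,3,4}

Answer: NOT BISIMILAR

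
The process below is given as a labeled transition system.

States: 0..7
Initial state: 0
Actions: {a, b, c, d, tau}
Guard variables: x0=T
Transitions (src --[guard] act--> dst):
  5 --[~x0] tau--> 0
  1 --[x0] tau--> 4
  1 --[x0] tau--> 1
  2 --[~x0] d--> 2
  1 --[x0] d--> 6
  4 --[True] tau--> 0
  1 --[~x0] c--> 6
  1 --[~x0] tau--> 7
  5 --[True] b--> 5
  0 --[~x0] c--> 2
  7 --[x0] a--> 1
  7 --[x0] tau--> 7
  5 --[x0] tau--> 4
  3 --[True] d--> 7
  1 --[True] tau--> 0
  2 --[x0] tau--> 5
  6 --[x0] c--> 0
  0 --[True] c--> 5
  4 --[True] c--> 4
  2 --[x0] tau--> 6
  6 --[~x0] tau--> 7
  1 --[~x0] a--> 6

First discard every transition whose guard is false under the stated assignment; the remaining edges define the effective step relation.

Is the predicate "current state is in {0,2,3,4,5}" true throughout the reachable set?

Answer: INVARIANT HOLDS

Analysis:
Safe = {0,2,3,4,5}
R = {0,4,5}
  0: ✓
  4: ✓
  5: ✓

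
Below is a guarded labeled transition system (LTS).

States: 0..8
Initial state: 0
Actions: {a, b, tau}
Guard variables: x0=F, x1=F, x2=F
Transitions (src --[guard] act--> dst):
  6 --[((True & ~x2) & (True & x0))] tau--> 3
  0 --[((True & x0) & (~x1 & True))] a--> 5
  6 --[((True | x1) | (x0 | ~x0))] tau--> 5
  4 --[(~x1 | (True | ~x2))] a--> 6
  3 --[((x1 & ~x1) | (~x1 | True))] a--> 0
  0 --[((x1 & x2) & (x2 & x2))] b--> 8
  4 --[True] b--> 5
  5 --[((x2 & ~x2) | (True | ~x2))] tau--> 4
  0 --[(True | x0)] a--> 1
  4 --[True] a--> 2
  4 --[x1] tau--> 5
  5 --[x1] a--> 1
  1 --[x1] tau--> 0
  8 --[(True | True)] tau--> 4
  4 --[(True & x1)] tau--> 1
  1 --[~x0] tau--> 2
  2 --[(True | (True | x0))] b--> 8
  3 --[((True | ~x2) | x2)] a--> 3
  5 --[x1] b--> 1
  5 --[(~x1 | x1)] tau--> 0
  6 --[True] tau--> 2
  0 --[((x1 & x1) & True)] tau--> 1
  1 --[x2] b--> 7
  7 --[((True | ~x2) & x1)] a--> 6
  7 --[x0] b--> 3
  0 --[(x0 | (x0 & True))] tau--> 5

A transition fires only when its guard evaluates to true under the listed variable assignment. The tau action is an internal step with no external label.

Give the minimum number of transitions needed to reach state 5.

BFS to 5:
  depth 0: {0}
  depth 1: {1}
  depth 2: {2}
  depth 3: {8}
  depth 4: {4}
  depth 5: {5,6}
depth(5)=5, e.g. a·tau·b·tau·b

Answer: 5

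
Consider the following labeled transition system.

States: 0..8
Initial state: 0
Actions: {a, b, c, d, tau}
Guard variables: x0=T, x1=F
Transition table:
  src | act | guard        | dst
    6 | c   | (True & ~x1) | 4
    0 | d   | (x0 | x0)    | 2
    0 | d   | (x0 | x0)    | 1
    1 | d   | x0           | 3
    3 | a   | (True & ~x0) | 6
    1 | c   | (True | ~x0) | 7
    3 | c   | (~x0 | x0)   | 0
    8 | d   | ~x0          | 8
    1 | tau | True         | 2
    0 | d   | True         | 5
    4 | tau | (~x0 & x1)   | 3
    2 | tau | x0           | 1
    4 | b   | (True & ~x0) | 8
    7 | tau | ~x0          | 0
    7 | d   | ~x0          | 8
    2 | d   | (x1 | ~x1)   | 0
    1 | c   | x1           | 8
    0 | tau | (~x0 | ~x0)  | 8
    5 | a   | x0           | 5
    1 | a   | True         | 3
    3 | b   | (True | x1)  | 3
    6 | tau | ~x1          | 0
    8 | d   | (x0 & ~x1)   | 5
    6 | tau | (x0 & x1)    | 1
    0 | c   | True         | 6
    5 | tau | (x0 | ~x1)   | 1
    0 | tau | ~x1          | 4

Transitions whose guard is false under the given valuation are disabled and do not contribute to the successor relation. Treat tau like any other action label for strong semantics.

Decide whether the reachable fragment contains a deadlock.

R = {0,1,2,3,4,5,6,7}
  0: c→6  d→1  d→2  d→5  tau→4  [deg 5]
  1: a→3  c→7  d→3  tau→2  [deg 4]
  2: d→0  tau→1  [deg 2]
  3: b→3  c→0  [deg 2]
  4: ∅  [STUCK]
  5: a→5  tau→1  [deg 2]
  6: c→4  tau→0  [deg 2]
  7: ∅  [STUCK]
Path to 4: tau

Answer: DEADLOCK at state 4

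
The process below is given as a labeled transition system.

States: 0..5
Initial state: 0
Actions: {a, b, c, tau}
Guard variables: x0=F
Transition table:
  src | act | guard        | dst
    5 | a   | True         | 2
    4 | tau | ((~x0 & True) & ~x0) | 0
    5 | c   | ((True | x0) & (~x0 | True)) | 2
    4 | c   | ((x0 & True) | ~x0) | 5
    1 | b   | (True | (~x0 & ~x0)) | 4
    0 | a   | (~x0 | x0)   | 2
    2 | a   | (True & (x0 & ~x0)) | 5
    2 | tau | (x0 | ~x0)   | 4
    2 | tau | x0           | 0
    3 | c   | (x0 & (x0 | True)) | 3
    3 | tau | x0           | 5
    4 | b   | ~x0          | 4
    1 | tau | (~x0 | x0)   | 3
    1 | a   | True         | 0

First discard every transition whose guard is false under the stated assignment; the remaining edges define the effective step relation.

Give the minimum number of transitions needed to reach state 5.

Answer: 3

Working:
Breadth-first toward 5:
  depth 0: {0}
  depth 1: {2}
  depth 2: {4}
  depth 3: {5}
5 enters at depth 3; path a·tau·c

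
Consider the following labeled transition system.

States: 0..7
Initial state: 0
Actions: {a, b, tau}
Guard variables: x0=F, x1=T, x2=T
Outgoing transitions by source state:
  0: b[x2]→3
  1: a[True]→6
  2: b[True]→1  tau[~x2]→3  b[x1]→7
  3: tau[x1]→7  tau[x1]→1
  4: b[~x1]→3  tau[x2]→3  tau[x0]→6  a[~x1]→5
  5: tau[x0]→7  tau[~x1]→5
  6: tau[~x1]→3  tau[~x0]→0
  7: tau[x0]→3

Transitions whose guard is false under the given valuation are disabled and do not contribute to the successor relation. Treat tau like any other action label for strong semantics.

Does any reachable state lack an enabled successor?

Answer: DEADLOCK at state 7

Working:
Reach set: {0,1,3,6,7}
  0: b→3  [1 out]
  1: a→6  [1 out]
  3: tau→1  tau→7  [2 out]
  6: tau→0  [1 out]
  7: ∅  [no exit]
Path to 7: b·tau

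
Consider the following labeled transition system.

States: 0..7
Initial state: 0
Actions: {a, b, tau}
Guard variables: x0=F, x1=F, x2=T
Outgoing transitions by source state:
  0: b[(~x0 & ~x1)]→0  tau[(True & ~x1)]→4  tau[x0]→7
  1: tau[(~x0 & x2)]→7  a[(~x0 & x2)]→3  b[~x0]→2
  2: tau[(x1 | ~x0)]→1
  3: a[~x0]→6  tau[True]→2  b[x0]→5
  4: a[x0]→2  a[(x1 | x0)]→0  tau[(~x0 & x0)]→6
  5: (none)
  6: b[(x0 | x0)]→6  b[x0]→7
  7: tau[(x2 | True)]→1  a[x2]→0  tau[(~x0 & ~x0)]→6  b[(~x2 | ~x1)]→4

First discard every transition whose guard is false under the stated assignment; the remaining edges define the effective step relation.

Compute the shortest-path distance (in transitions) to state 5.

Answer: UNREACHABLE

Analysis:
BFS to 5:
  Layer 0: {0}
  Layer 1: {4}
5 never appears.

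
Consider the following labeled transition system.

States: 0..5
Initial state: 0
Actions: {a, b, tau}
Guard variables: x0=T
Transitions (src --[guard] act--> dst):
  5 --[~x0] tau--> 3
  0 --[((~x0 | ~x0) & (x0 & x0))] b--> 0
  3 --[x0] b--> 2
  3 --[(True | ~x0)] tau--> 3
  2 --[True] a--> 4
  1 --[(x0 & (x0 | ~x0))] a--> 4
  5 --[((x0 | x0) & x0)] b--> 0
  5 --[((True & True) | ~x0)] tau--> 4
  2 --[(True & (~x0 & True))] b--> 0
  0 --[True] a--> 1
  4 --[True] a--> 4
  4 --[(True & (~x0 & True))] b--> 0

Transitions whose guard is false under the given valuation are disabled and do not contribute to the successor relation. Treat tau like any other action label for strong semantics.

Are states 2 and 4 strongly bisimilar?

Refine partition for ~:
  P[0] = {{0,1,2,3,4,5}}
  P[1] = {{0,1,2,4},{3,5}}
  P[2] = {{0,1,2,4},{3},{5}}
3 equivalence class(es) (converged in 3)
2∈{0,1,2,4}, 4∈{0,1,2,4}

Answer: BISIMILAR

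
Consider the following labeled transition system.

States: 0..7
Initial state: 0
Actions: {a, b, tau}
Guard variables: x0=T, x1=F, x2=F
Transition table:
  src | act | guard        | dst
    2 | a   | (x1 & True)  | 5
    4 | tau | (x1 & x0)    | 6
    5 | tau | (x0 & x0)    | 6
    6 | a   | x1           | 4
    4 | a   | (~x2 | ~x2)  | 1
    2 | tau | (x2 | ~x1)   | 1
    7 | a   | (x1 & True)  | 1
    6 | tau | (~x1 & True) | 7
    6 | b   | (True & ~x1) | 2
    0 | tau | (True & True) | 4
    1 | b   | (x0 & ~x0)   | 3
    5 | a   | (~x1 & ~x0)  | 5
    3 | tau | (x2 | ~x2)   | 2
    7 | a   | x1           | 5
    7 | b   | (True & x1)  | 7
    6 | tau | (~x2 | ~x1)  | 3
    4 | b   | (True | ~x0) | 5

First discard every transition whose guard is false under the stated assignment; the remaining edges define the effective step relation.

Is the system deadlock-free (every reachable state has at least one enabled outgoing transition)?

Answer: DEADLOCK at state 1

Working:
Reachable = {0,1,2,3,4,5,6,7}
  0: tau→4  [1 exit(s)]
  1: ∅  [no exit]
  2: tau→1  [1 exit(s)]
  3: tau→2  [1 exit(s)]
  4: a→1  b→5  [2 exit(s)]
  5: tau→6  [1 exit(s)]
  6: b→2  tau→3  tau→7  [3 exit(s)]
  7: ∅  [no exit]
Path to 1: tau·a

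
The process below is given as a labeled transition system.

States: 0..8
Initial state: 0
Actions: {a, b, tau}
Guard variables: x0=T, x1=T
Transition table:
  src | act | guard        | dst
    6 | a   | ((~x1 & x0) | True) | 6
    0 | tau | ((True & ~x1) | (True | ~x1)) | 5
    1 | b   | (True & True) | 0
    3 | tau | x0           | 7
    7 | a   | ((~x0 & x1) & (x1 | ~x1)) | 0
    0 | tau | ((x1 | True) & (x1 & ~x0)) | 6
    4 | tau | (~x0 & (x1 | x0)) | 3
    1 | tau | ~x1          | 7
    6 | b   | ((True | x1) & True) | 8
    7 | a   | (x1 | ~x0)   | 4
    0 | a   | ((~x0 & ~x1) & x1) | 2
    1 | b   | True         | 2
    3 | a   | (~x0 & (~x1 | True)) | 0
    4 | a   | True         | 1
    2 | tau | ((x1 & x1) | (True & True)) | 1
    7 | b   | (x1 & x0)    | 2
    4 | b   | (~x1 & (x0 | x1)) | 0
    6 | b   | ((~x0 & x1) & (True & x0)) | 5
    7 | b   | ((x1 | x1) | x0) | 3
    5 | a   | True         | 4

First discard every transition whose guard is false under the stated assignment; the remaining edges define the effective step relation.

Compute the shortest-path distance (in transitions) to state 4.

Answer: 2

Analysis:
Layered search for 4:
  L0 = {0}
  L1 = {5}
  L2 = {4}
4 enters at depth 2; path tau·a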